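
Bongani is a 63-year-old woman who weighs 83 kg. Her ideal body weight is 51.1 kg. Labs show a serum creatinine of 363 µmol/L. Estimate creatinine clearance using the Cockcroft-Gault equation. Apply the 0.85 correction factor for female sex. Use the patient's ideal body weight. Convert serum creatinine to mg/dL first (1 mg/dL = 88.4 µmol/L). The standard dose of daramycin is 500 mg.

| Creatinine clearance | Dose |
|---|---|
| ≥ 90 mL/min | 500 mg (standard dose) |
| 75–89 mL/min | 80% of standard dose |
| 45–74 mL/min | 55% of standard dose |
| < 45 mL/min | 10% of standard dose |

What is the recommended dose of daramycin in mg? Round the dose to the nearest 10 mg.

50 mg

SCr = 363 / 88.4 = 4.106 mg/dL
CrCl = (140 − 63) × 51.1 / (72 × 4.106) × 0.85 = 3934.7 / 295.63 × 0.85 ≈ 11.3 mL/min
CrCl ≈ 11 mL/min → bracket < 45 mL/min.
10% of 500 mg = 50 mg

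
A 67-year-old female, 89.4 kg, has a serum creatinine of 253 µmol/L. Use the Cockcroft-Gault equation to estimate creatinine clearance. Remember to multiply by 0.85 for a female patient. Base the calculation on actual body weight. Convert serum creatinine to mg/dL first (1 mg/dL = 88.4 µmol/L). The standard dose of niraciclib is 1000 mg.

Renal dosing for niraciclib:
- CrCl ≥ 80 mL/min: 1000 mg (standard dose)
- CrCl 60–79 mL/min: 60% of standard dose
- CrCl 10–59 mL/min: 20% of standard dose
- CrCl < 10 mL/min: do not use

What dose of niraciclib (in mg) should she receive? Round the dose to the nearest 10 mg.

SCr = 253 / 88.4 = 2.862 mg/dL
CrCl = (140 − 67) × 89.4 / (72 × 2.862) × 0.85 = 6526.2 / 206.06 × 0.85 ≈ 26.9 mL/min
CrCl ≈ 27 mL/min → bracket 10–59 mL/min.
20% of 1000 mg = 200 mg

200 mg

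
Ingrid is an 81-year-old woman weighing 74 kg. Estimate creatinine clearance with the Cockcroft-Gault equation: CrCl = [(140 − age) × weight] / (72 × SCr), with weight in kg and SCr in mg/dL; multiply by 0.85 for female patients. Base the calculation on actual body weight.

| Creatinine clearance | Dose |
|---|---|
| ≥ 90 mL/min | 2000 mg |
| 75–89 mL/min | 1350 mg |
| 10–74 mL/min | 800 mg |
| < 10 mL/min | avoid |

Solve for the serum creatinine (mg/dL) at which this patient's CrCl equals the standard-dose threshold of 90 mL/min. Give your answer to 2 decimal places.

Standard dose requires CrCl ≥ 90 mL/min.
Set (140 − 81) × 74 × 0.85 / (72 × SCr) = 90
SCr = (140 − 81) × 74 × 0.85 / (72 × 90) = 0.573 mg/dL

0.57 mg/dL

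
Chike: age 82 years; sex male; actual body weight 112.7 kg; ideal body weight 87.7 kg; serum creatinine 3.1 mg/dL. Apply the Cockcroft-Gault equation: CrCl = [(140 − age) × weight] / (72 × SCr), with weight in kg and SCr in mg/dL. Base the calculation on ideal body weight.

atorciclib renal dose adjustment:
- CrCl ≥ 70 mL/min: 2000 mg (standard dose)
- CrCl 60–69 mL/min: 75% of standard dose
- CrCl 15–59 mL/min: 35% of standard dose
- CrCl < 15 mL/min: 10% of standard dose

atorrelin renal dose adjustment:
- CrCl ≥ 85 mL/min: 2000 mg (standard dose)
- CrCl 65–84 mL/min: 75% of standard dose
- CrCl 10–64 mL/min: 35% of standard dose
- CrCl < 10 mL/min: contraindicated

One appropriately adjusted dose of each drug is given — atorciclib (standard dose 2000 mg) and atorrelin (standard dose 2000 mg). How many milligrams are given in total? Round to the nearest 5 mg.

1400 mg

CrCl = (140 − 82) × 87.7 / (72 × 3.1) = 5086.6 / 223.20 ≈ 22.8 mL/min
CrCl ≈ 23 mL/min.
atorciclib: 15–59 mL/min → 35% of 2000 mg = 700 mg.
atorrelin: 10–64 mL/min → 35% of 2000 mg = 700 mg.
Total = 700 + 700 = 1400 mg.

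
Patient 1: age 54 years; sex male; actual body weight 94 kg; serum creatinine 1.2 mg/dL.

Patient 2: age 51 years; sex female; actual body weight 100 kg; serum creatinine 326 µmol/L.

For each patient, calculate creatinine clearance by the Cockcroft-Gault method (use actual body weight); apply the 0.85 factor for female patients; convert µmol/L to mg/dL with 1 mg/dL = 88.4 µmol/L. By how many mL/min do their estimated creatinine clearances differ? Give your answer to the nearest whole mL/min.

65 mL/min

Patient 1: CrCl = (140 − 54) × 94 / (72 × 1.2) = 8084.0 / 86.40 ≈ 93.6 mL/min
Patient 2: SCr = 326 / 88.4 = 3.688 mg/dL
Patient 2: CrCl = (140 − 51) × 100 / (72 × 3.688) × 0.85 = 8900.0 / 265.54 × 0.85 ≈ 28.5 mL/min
|93.6 − 28.5| = 65.1 mL/min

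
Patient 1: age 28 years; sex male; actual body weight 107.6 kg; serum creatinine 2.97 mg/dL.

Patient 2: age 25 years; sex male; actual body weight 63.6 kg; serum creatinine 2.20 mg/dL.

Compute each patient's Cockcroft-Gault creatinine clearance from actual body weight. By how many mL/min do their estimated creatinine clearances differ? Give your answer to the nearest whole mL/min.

Patient 1: CrCl = (140 − 28) × 107.6 / (72 × 2.97) = 12051.2 / 213.84 ≈ 56.4 mL/min
Patient 2: CrCl = (140 − 25) × 63.6 / (72 × 2.2) = 7314.0 / 158.40 ≈ 46.2 mL/min
|56.4 − 46.2| = 10.2 mL/min

10 mL/min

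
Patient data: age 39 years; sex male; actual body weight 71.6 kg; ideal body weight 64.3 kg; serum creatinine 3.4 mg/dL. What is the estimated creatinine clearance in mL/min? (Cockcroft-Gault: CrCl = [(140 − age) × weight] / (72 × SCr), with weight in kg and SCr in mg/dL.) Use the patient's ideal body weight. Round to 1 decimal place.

CrCl = (140 − 39) × 64.3 / (72 × 3.4) = 6494.3 / 244.80 ≈ 26.5 mL/min

26.5 mL/min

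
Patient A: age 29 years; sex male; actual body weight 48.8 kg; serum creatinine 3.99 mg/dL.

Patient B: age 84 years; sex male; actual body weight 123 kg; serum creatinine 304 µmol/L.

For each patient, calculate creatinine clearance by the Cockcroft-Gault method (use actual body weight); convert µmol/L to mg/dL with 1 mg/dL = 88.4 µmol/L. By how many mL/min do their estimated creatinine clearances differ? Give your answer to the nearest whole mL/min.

Patient A: CrCl = (140 − 29) × 48.8 / (72 × 3.99) = 5416.8 / 287.28 ≈ 18.9 mL/min
Patient B: SCr = 304 / 88.4 = 3.439 mg/dL
Patient B: CrCl = (140 − 84) × 123 / (72 × 3.439) = 6888.0 / 247.61 ≈ 27.8 mL/min
|18.9 − 27.8| = 8.9 mL/min

9 mL/min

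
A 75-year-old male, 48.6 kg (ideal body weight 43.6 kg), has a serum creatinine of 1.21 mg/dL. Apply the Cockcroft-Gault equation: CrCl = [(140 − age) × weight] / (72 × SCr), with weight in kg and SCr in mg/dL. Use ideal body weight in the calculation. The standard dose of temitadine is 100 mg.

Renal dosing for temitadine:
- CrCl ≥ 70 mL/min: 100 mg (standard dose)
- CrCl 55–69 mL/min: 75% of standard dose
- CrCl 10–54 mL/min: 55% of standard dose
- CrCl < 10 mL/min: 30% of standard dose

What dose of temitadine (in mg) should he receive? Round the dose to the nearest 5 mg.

55 mg

CrCl = (140 − 75) × 43.6 / (72 × 1.21) = 2834.0 / 87.12 ≈ 32.5 mL/min
CrCl ≈ 33 mL/min → bracket 10–54 mL/min.
55% of 100 mg = 55 mg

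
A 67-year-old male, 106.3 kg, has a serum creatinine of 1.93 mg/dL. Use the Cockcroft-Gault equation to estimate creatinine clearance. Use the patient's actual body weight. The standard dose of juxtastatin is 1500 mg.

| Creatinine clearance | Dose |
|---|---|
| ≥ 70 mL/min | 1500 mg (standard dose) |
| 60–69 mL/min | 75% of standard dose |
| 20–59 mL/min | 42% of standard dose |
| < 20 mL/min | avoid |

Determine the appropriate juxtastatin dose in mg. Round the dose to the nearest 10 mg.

CrCl = (140 − 67) × 106.3 / (72 × 1.93) = 7759.9 / 138.96 ≈ 55.8 mL/min
CrCl ≈ 56 mL/min → bracket 20–59 mL/min.
42% of 1500 mg = 630 mg

630 mg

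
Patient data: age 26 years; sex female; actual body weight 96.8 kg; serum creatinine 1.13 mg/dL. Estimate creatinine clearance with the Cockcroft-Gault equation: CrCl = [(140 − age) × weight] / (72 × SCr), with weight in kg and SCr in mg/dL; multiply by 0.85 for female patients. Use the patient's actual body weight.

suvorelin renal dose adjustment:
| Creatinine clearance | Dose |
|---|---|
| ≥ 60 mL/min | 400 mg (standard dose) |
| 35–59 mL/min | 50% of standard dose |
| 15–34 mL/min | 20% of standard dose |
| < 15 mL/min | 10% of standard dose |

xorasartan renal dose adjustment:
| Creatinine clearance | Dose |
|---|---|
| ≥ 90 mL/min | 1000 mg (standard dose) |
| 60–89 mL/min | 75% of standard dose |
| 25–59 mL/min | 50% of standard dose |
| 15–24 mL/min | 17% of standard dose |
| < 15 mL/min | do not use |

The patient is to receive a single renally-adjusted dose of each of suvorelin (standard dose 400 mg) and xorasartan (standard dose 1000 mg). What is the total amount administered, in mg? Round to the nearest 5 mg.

CrCl = (140 − 26) × 96.8 / (72 × 1.13) × 0.85 = 11035.2 / 81.36 × 0.85 ≈ 115.3 mL/min
CrCl ≈ 115 mL/min.
suvorelin: ≥ 60 mL/min → 100% of 400 mg = 400 mg.
xorasartan: ≥ 90 mL/min → 100% of 1000 mg = 1000 mg.
Total = 400 + 1000 = 1400 mg.

1400 mg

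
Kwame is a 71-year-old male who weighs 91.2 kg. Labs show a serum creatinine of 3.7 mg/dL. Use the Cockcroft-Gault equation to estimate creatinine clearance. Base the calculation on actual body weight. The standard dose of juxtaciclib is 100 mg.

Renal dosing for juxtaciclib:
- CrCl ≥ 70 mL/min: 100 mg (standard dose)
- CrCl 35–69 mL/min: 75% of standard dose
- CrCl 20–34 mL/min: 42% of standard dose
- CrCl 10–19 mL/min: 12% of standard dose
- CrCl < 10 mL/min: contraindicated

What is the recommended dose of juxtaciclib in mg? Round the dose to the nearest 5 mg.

CrCl = (140 − 71) × 91.2 / (72 × 3.7) = 6292.8 / 266.40 ≈ 23.6 mL/min
CrCl ≈ 24 mL/min → bracket 20–34 mL/min.
42% of 100 mg = 42 mg → 40 mg

40 mg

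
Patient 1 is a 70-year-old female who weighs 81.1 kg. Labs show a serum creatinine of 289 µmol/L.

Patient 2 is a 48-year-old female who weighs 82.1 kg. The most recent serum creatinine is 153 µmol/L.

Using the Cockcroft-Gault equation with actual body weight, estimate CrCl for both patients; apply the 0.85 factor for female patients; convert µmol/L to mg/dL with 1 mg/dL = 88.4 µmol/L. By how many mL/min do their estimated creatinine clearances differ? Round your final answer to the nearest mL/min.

31 mL/min

Patient 1: SCr = 289 / 88.4 = 3.269 mg/dL
Patient 1: CrCl = (140 − 70) × 81.1 / (72 × 3.269) × 0.85 = 5677.0 / 235.37 × 0.85 ≈ 20.5 mL/min
Patient 2: SCr = 153 / 88.4 = 1.731 mg/dL
Patient 2: CrCl = (140 − 48) × 82.1 / (72 × 1.731) × 0.85 = 7553.2 / 124.63 × 0.85 ≈ 51.5 mL/min
|20.5 − 51.5| = 31.0 mL/min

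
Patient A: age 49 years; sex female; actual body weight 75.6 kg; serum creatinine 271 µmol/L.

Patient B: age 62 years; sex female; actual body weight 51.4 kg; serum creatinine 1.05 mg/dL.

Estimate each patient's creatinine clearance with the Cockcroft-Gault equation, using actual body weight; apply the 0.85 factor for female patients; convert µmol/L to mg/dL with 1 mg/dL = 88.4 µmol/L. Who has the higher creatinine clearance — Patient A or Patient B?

Patient B

Patient A: SCr = 271 / 88.4 = 3.066 mg/dL
Patient A: CrCl = (140 − 49) × 75.6 / (72 × 3.066) × 0.85 = 6879.6 / 220.75 × 0.85 ≈ 26.5 mL/min
Patient B: CrCl = (140 − 62) × 51.4 / (72 × 1.05) × 0.85 = 4009.2 / 75.60 × 0.85 ≈ 45.1 mL/min
26.5 vs 45.1 mL/min → Patient B is higher.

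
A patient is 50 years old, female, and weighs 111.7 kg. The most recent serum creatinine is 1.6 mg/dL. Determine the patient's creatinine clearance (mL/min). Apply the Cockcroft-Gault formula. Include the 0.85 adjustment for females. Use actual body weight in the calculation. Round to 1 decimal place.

74.2 mL/min

CrCl = (140 − 50) × 111.7 / (72 × 1.6) × 0.85 = 10053.0 / 115.20 × 0.85 ≈ 74.2 mL/min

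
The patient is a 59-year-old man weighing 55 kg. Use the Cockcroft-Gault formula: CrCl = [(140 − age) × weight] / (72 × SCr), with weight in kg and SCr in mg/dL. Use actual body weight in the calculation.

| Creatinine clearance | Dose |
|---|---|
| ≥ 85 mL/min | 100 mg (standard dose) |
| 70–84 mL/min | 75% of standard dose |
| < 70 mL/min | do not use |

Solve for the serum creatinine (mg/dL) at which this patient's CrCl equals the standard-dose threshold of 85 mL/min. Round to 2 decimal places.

0.73 mg/dL

Standard dose requires CrCl ≥ 85 mL/min.
Set (140 − 59) × 55 / (72 × SCr) = 85
SCr = (140 − 59) × 55 / (72 × 85) = 0.728 mg/dL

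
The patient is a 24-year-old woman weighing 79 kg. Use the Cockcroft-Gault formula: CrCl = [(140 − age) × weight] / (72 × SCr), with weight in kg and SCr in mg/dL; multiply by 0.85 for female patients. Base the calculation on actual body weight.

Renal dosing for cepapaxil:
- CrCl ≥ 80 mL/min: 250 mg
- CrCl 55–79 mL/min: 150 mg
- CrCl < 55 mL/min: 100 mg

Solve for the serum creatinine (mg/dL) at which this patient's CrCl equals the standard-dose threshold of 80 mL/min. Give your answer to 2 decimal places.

Standard dose requires CrCl ≥ 80 mL/min.
Set (140 − 24) × 79 × 0.85 / (72 × SCr) = 80
SCr = (140 − 24) × 79 × 0.85 / (72 × 80) = 1.352 mg/dL

1.35 mg/dL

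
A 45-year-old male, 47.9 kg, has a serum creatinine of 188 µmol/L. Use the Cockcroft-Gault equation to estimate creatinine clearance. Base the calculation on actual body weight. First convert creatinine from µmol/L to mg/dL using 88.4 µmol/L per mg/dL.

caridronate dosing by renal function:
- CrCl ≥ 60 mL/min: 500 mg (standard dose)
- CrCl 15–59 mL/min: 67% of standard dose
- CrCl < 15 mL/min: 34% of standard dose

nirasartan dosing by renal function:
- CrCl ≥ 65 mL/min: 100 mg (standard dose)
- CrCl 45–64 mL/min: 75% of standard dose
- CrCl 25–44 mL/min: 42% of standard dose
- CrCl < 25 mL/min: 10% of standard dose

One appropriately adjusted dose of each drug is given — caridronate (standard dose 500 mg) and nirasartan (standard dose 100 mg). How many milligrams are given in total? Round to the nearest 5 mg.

375 mg

SCr = 188 / 88.4 = 2.127 mg/dL
CrCl = (140 − 45) × 47.9 / (72 × 2.127) = 4550.5 / 153.14 ≈ 29.7 mL/min
CrCl ≈ 30 mL/min.
caridronate: 15–59 mL/min → 67% of 500 mg = 335 mg.
nirasartan: 25–44 mL/min → 42% of 100 mg = 42 mg.
Total = 335 + 42 = 377 mg.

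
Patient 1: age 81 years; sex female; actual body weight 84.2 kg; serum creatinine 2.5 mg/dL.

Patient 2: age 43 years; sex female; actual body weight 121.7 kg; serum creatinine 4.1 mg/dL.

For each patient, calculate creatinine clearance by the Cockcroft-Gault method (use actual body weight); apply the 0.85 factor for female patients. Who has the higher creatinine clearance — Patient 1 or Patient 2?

Patient 1: CrCl = (140 − 81) × 84.2 / (72 × 2.5) × 0.85 = 4967.8 / 180.00 × 0.85 ≈ 23.5 mL/min
Patient 2: CrCl = (140 − 43) × 121.7 / (72 × 4.1) × 0.85 = 11804.9 / 295.20 × 0.85 ≈ 34.0 mL/min
23.5 vs 34.0 mL/min → Patient 2 is higher.

Patient 2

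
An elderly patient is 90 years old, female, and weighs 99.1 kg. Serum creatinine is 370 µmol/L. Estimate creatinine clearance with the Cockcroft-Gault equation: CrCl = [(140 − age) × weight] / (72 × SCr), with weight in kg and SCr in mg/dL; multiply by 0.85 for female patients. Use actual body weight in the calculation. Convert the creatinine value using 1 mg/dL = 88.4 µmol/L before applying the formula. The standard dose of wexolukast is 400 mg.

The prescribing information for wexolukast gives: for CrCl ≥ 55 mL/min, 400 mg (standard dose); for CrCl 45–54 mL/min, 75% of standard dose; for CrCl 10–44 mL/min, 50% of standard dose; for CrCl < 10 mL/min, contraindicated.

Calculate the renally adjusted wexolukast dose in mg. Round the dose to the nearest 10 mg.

SCr = 370 / 88.4 = 4.186 mg/dL
CrCl = (140 − 90) × 99.1 / (72 × 4.186) × 0.85 = 4955.0 / 301.39 × 0.85 ≈ 14.0 mL/min
CrCl ≈ 14 mL/min → bracket 10–44 mL/min.
50% of 400 mg = 200 mg

200 mg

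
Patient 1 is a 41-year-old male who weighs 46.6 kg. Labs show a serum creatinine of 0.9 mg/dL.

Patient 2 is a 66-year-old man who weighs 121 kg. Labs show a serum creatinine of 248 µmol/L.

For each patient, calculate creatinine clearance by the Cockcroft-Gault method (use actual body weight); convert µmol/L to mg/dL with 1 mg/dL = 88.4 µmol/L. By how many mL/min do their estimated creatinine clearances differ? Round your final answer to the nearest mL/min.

27 mL/min

Patient 1: CrCl = (140 − 41) × 46.6 / (72 × 0.9) = 4613.4 / 64.80 ≈ 71.2 mL/min
Patient 2: SCr = 248 / 88.4 = 2.805 mg/dL
Patient 2: CrCl = (140 − 66) × 121 / (72 × 2.805) = 8954.0 / 201.96 ≈ 44.3 mL/min
|71.2 − 44.3| = 26.9 mL/min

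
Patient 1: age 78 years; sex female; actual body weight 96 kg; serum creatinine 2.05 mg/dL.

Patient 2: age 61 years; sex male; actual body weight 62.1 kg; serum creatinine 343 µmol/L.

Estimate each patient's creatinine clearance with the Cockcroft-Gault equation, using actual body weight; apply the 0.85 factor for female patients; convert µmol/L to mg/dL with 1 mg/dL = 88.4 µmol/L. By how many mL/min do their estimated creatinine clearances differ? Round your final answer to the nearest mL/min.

17 mL/min

Patient 1: CrCl = (140 − 78) × 96 / (72 × 2.05) × 0.85 = 5952.0 / 147.60 × 0.85 ≈ 34.3 mL/min
Patient 2: SCr = 343 / 88.4 = 3.88 mg/dL
Patient 2: CrCl = (140 − 61) × 62.1 / (72 × 3.88) = 4905.9 / 279.36 ≈ 17.6 mL/min
|34.3 − 17.6| = 16.7 mL/min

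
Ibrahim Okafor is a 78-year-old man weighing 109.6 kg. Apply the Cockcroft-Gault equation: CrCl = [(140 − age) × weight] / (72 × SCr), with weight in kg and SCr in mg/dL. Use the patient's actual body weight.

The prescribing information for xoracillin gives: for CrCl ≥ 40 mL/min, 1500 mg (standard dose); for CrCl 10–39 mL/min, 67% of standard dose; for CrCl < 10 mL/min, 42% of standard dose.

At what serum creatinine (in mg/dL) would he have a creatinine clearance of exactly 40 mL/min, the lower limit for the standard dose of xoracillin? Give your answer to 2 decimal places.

Standard dose requires CrCl ≥ 40 mL/min.
Set (140 − 78) × 109.6 / (72 × SCr) = 40
SCr = (140 − 78) × 109.6 / (72 × 40) = 2.359 mg/dL

2.36 mg/dL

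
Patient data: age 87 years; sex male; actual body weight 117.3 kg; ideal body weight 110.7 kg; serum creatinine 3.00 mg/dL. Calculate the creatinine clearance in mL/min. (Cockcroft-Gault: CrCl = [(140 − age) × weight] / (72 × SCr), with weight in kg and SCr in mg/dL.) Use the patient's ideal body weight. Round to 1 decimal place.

27.2 mL/min

CrCl = (140 − 87) × 110.7 / (72 × 3) = 5867.1 / 216.00 ≈ 27.2 mL/min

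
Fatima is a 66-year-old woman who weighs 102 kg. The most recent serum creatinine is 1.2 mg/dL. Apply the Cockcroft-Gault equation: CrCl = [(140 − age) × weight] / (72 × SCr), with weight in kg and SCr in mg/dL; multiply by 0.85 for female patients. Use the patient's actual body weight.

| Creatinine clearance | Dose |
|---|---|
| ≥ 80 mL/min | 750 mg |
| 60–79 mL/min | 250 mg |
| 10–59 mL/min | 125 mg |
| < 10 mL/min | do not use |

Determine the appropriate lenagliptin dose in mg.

250 mg

CrCl = (140 − 66) × 102 / (72 × 1.2) × 0.85 = 7548.0 / 86.40 × 0.85 ≈ 74.3 mL/min
CrCl ≈ 74 mL/min → bracket 60–79 mL/min.
Dose for this bracket: 250 mg.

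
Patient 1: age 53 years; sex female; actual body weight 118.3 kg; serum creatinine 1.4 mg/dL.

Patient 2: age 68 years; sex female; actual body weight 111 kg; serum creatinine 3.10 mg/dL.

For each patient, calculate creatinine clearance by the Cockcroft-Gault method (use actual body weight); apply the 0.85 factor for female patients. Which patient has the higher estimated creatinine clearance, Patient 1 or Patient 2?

Patient 1

Patient 1: CrCl = (140 − 53) × 118.3 / (72 × 1.4) × 0.85 = 10292.1 / 100.80 × 0.85 ≈ 86.8 mL/min
Patient 2: CrCl = (140 − 68) × 111 / (72 × 3.1) × 0.85 = 7992.0 / 223.20 × 0.85 ≈ 30.4 mL/min
86.8 vs 30.4 mL/min → Patient 1 is higher.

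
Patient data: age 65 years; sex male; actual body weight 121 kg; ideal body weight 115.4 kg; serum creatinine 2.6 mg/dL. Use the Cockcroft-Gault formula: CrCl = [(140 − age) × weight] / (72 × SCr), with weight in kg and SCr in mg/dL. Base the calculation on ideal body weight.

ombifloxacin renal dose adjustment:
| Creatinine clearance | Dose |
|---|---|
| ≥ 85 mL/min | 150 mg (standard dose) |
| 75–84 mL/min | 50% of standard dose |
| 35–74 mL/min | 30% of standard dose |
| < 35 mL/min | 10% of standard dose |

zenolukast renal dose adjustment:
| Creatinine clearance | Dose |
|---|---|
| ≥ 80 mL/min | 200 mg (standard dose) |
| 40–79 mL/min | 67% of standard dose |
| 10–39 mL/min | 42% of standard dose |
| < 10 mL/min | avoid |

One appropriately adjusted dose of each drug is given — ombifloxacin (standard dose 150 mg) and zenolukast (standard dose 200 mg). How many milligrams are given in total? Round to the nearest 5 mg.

180 mg

CrCl = (140 − 65) × 115.4 / (72 × 2.6) = 8655.0 / 187.20 ≈ 46.2 mL/min
CrCl ≈ 46 mL/min.
ombifloxacin: 35–74 mL/min → 30% of 150 mg = 45 mg.
zenolukast: 40–79 mL/min → 67% of 200 mg = 134 mg.
Total = 45 + 134 = 179 mg.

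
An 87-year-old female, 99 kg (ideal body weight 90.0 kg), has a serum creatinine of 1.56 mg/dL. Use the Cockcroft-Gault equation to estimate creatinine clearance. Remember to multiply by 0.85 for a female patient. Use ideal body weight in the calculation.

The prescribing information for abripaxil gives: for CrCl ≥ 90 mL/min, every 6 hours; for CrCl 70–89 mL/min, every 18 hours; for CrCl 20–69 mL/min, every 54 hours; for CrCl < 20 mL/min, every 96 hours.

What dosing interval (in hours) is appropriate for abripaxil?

every 54 hours

CrCl = (140 − 87) × 90 / (72 × 1.56) × 0.85 = 4770.0 / 112.32 × 0.85 ≈ 36.1 mL/min
CrCl ≈ 36 mL/min → bracket 20–69 mL/min → every 54 hours.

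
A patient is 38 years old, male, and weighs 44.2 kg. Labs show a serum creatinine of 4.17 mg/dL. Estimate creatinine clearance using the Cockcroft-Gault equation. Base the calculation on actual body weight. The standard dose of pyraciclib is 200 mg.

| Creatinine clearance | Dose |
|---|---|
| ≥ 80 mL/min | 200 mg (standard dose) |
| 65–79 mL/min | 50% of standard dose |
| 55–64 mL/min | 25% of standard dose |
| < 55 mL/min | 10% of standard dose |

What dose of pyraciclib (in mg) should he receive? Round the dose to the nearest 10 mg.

CrCl = (140 − 38) × 44.2 / (72 × 4.17) = 4508.4 / 300.24 ≈ 15.0 mL/min
CrCl ≈ 15 mL/min → bracket < 55 mL/min.
10% of 200 mg = 20 mg

20 mg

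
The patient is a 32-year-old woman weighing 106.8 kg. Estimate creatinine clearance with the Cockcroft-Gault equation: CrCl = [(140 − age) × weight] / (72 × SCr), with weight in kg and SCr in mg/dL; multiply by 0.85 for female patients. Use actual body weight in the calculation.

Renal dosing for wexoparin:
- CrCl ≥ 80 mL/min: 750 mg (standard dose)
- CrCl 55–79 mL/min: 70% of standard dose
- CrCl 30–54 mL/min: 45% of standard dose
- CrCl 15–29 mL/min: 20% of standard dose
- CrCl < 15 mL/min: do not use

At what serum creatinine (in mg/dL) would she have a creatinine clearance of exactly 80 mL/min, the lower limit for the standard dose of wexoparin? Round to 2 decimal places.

1.70 mg/dL

Standard dose requires CrCl ≥ 80 mL/min.
Set (140 − 32) × 106.8 × 0.85 / (72 × SCr) = 80
SCr = (140 − 32) × 106.8 × 0.85 / (72 × 80) = 1.702 mg/dL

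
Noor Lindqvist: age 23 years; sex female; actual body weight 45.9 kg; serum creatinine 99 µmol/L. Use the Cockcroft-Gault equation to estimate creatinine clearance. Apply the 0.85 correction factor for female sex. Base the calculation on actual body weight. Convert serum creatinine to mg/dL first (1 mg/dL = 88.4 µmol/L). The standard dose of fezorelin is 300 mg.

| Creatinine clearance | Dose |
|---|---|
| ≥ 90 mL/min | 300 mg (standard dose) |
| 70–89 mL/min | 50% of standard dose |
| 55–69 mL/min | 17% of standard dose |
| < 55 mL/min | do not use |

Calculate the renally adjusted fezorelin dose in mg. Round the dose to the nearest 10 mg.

50 mg

SCr = 99 / 88.4 = 1.12 mg/dL
CrCl = (140 − 23) × 45.9 / (72 × 1.12) × 0.85 = 5370.3 / 80.64 × 0.85 ≈ 56.6 mL/min
CrCl ≈ 57 mL/min → bracket 55–69 mL/min.
17% of 300 mg = 51 mg → 50 mg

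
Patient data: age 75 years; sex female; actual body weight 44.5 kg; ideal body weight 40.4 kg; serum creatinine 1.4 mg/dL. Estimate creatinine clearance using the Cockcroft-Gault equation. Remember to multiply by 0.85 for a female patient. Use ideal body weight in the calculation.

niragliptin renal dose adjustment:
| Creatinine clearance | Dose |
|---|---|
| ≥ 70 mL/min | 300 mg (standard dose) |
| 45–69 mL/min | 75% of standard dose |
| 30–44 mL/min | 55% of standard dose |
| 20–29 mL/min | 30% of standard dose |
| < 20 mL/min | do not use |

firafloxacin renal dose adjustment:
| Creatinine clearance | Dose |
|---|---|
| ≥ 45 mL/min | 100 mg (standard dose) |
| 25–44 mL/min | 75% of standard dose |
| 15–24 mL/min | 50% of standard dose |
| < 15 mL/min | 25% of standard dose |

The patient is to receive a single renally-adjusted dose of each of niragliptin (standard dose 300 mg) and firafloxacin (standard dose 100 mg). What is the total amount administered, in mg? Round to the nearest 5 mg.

140 mg

CrCl = (140 − 75) × 40.4 / (72 × 1.4) × 0.85 = 2626.0 / 100.80 × 0.85 ≈ 22.1 mL/min
CrCl ≈ 22 mL/min.
niragliptin: 20–29 mL/min → 30% of 300 mg = 90 mg.
firafloxacin: 15–24 mL/min → 50% of 100 mg = 50 mg.
Total = 90 + 50 = 140 mg.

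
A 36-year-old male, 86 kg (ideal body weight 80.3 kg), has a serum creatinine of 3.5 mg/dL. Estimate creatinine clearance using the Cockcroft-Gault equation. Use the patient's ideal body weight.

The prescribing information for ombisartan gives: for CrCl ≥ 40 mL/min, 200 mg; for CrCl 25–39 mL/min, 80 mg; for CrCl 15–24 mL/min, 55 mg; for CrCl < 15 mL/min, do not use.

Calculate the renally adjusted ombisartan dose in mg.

CrCl = (140 − 36) × 80.3 / (72 × 3.5) = 8351.2 / 252.00 ≈ 33.1 mL/min
CrCl ≈ 33 mL/min → bracket 25–39 mL/min.
Dose for this bracket: 80 mg.

80 mg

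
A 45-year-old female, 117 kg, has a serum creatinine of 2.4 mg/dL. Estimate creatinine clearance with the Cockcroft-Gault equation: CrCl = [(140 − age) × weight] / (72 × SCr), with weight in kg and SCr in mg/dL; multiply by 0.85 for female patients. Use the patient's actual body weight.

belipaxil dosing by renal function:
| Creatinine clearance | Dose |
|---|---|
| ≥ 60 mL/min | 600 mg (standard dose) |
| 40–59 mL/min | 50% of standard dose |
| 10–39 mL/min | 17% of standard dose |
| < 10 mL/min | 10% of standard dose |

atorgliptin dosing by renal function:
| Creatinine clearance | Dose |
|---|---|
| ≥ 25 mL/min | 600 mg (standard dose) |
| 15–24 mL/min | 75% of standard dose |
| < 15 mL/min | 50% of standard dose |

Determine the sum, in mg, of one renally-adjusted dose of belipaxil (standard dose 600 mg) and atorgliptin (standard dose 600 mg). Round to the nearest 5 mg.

900 mg

CrCl = (140 − 45) × 117 / (72 × 2.4) × 0.85 = 11115.0 / 172.80 × 0.85 ≈ 54.7 mL/min
CrCl ≈ 55 mL/min.
belipaxil: 40–59 mL/min → 50% of 600 mg = 300 mg.
atorgliptin: ≥ 25 mL/min → 100% of 600 mg = 600 mg.
Total = 300 + 600 = 900 mg.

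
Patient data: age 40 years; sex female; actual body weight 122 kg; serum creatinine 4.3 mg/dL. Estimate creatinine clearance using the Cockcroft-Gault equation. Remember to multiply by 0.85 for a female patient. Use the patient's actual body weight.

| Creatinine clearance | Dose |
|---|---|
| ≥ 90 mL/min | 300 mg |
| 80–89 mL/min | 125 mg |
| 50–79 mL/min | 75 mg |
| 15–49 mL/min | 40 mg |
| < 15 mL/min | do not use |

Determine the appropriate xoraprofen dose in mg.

CrCl = (140 − 40) × 122 / (72 × 4.3) × 0.85 = 12200.0 / 309.60 × 0.85 ≈ 33.5 mL/min
CrCl ≈ 33 mL/min → bracket 15–49 mL/min.
Dose for this bracket: 40 mg.

40 mg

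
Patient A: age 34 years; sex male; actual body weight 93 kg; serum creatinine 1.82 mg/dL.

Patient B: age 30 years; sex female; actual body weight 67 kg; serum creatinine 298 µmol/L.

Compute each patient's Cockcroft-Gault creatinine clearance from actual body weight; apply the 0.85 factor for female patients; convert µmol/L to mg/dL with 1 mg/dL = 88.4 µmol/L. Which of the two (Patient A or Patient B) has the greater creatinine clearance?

Patient A: CrCl = (140 − 34) × 93 / (72 × 1.82) = 9858.0 / 131.04 ≈ 75.2 mL/min
Patient B: SCr = 298 / 88.4 = 3.371 mg/dL
Patient B: CrCl = (140 − 30) × 67 / (72 × 3.371) × 0.85 = 7370.0 / 242.71 × 0.85 ≈ 25.8 mL/min
75.2 vs 25.8 mL/min → Patient A is higher.

Patient A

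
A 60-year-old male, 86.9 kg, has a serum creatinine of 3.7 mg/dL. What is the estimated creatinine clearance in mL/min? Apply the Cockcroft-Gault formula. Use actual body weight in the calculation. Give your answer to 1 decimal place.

CrCl = (140 − 60) × 86.9 / (72 × 3.7) = 6952.0 / 266.40 ≈ 26.1 mL/min

26.1 mL/min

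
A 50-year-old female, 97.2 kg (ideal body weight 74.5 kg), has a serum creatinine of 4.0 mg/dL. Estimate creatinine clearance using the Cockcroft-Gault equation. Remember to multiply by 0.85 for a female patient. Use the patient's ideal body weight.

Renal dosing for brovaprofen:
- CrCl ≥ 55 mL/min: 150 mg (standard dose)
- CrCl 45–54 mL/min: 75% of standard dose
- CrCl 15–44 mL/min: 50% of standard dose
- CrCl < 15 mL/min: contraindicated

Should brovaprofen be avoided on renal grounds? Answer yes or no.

CrCl = (140 − 50) × 74.5 / (72 × 4) × 0.85 = 6705.0 / 288.00 × 0.85 ≈ 19.8 mL/min
CrCl ≈ 20 mL/min, which is ≥ 15 mL/min.

no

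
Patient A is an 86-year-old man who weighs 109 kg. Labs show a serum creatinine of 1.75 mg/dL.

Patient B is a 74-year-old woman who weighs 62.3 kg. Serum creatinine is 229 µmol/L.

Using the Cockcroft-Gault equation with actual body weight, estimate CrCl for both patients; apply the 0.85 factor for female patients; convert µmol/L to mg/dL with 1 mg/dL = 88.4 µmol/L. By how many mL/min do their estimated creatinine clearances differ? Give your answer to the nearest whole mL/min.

28 mL/min

Patient A: CrCl = (140 − 86) × 109 / (72 × 1.75) = 5886.0 / 126.00 ≈ 46.7 mL/min
Patient B: SCr = 229 / 88.4 = 2.59 mg/dL
Patient B: CrCl = (140 − 74) × 62.3 / (72 × 2.59) × 0.85 = 4111.8 / 186.48 × 0.85 ≈ 18.7 mL/min
|46.7 − 18.7| = 28.0 mL/min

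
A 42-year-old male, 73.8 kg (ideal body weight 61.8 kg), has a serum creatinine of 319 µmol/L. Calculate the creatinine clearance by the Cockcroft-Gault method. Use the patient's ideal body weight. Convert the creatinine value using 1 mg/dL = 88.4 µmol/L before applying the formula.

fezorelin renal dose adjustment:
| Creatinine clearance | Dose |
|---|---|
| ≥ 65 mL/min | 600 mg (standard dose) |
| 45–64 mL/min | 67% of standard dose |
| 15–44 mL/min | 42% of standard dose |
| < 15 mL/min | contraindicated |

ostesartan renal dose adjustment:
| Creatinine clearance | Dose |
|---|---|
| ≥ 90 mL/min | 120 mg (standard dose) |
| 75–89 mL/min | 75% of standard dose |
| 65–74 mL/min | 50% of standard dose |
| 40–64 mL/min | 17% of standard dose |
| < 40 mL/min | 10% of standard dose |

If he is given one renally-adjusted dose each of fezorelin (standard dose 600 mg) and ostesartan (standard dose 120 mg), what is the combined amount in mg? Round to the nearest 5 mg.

265 mg

SCr = 319 / 88.4 = 3.609 mg/dL
CrCl = (140 − 42) × 61.8 / (72 × 3.609) = 6056.4 / 259.85 ≈ 23.3 mL/min
CrCl ≈ 23 mL/min.
fezorelin: 15–44 mL/min → 42% of 600 mg = 252 mg.
ostesartan: < 40 mL/min → 10% of 120 mg = 12 mg.
Total = 252 + 12 = 264 mg.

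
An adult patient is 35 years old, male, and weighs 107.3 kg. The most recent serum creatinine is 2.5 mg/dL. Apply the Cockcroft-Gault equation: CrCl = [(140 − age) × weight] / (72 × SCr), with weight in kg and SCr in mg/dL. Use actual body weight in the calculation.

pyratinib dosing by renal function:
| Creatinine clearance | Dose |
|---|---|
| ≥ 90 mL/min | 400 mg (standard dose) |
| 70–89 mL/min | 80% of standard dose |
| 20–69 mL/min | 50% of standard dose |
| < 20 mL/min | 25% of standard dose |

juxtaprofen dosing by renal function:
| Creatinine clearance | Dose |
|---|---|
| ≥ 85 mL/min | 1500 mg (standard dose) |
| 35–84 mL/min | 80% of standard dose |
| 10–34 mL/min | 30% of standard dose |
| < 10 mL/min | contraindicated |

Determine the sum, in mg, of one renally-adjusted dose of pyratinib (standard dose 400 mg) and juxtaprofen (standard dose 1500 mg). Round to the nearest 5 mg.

CrCl = (140 − 35) × 107.3 / (72 × 2.5) = 11266.5 / 180.00 ≈ 62.6 mL/min
CrCl ≈ 63 mL/min.
pyratinib: 20–69 mL/min → 50% of 400 mg = 200 mg.
juxtaprofen: 35–84 mL/min → 80% of 1500 mg = 1200 mg.
Total = 200 + 1200 = 1400 mg.

1400 mg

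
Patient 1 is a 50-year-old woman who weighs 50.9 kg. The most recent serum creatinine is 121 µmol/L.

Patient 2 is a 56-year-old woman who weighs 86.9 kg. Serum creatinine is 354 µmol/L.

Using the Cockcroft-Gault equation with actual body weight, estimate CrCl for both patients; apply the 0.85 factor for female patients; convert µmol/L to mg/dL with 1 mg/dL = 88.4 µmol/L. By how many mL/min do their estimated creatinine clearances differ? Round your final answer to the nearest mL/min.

18 mL/min

Patient 1: SCr = 121 / 88.4 = 1.369 mg/dL
Patient 1: CrCl = (140 − 50) × 50.9 / (72 × 1.369) × 0.85 = 4581.0 / 98.57 × 0.85 ≈ 39.5 mL/min
Patient 2: SCr = 354 / 88.4 = 4.005 mg/dL
Patient 2: CrCl = (140 − 56) × 86.9 / (72 × 4.005) × 0.85 = 7299.6 / 288.36 × 0.85 ≈ 21.5 mL/min
|39.5 − 21.5| = 18.0 mL/min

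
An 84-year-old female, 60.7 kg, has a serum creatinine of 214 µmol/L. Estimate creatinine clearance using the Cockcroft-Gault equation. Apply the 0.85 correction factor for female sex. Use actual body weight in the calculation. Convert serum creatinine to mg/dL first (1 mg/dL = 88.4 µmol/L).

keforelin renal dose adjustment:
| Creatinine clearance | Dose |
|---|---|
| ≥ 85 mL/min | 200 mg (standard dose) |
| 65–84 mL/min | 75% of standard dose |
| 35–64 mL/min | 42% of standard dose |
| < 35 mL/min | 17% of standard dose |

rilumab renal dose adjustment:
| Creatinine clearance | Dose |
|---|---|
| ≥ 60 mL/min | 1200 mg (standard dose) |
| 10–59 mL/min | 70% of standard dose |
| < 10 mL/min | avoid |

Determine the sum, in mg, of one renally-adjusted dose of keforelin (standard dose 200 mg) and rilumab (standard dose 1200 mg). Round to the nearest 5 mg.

875 mg

SCr = 214 / 88.4 = 2.421 mg/dL
CrCl = (140 − 84) × 60.7 / (72 × 2.421) × 0.85 = 3399.2 / 174.31 × 0.85 ≈ 16.6 mL/min
CrCl ≈ 17 mL/min.
keforelin: < 35 mL/min → 17% of 200 mg = 34 mg.
rilumab: 10–59 mL/min → 70% of 1200 mg = 840 mg.
Total = 34 + 840 = 874 mg.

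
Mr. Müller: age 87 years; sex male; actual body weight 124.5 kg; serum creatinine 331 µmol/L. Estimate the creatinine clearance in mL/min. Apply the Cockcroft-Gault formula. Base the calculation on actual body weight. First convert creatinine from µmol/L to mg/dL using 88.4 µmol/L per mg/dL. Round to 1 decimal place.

24.5 mL/min

SCr = 331 / 88.4 = 3.744 mg/dL
CrCl = (140 − 87) × 124.5 / (72 × 3.744) = 6598.5 / 269.57 ≈ 24.5 mL/min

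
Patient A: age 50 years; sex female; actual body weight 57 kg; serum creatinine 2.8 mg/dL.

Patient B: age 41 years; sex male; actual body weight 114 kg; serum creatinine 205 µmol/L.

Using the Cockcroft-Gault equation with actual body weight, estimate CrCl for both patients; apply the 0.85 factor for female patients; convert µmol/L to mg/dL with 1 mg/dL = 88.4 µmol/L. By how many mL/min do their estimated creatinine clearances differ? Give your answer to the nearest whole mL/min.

46 mL/min

Patient A: CrCl = (140 − 50) × 57 / (72 × 2.8) × 0.85 = 5130.0 / 201.60 × 0.85 ≈ 21.6 mL/min
Patient B: SCr = 205 / 88.4 = 2.319 mg/dL
Patient B: CrCl = (140 − 41) × 114 / (72 × 2.319) = 11286.0 / 166.97 ≈ 67.6 mL/min
|21.6 − 67.6| = 46.0 mL/min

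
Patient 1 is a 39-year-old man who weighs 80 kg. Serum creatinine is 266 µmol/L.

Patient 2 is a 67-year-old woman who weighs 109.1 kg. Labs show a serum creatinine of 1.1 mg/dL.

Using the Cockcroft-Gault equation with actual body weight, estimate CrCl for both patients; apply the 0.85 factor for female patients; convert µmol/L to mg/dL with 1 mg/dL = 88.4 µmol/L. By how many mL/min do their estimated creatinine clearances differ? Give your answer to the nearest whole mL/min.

48 mL/min

Patient 1: SCr = 266 / 88.4 = 3.009 mg/dL
Patient 1: CrCl = (140 − 39) × 80 / (72 × 3.009) = 8080.0 / 216.65 ≈ 37.3 mL/min
Patient 2: CrCl = (140 − 67) × 109.1 / (72 × 1.1) × 0.85 = 7964.3 / 79.20 × 0.85 ≈ 85.5 mL/min
|37.3 − 85.5| = 48.2 mL/min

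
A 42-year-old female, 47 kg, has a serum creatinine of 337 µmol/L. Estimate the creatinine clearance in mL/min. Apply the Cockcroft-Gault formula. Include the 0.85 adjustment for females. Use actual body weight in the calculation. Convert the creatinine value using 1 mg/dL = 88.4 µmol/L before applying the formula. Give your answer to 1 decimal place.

SCr = 337 / 88.4 = 3.812 mg/dL
CrCl = (140 − 42) × 47 / (72 × 3.812) × 0.85 = 4606.0 / 274.46 × 0.85 ≈ 14.3 mL/min

14.3 mL/min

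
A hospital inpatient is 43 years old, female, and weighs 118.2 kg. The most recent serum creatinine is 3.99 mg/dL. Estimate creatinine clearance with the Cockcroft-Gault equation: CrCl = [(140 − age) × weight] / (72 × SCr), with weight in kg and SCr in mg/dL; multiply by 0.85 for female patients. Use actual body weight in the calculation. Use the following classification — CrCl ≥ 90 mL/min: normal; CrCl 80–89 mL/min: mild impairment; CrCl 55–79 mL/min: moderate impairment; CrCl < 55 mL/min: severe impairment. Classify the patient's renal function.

CrCl = (140 − 43) × 118.2 / (72 × 3.99) × 0.85 = 11465.4 / 287.28 × 0.85 ≈ 33.9 mL/min
34 mL/min falls in the 'severe impairment' range.

severe impairment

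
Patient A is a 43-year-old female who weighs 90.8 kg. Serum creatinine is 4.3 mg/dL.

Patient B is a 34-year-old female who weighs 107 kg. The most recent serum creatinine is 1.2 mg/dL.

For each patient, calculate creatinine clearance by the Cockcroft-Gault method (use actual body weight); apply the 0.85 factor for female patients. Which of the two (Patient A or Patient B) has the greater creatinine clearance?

Patient B

Patient A: CrCl = (140 − 43) × 90.8 / (72 × 4.3) × 0.85 = 8807.6 / 309.60 × 0.85 ≈ 24.2 mL/min
Patient B: CrCl = (140 − 34) × 107 / (72 × 1.2) × 0.85 = 11342.0 / 86.40 × 0.85 ≈ 111.6 mL/min
24.2 vs 111.6 mL/min → Patient B is higher.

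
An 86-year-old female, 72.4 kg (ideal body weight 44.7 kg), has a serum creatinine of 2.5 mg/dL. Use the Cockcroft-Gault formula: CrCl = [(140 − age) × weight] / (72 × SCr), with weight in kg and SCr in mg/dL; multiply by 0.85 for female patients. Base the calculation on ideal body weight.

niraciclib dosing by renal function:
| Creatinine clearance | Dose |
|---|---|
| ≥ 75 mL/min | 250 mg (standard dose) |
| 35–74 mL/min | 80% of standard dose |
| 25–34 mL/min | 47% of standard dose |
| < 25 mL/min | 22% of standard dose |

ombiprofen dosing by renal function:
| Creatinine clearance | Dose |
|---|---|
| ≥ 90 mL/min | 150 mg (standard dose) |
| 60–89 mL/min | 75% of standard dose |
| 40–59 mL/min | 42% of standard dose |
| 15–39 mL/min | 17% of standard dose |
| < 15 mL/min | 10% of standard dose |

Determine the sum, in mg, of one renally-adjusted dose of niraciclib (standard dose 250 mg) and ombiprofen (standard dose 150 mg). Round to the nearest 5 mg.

CrCl = (140 − 86) × 44.7 / (72 × 2.5) × 0.85 = 2413.8 / 180.00 × 0.85 ≈ 11.4 mL/min
CrCl ≈ 11 mL/min.
niraciclib: < 25 mL/min → 22% of 250 mg = 55 mg.
ombiprofen: < 15 mL/min → 10% of 150 mg = 15 mg.
Total = 55 + 15 = 70 mg.

70 mg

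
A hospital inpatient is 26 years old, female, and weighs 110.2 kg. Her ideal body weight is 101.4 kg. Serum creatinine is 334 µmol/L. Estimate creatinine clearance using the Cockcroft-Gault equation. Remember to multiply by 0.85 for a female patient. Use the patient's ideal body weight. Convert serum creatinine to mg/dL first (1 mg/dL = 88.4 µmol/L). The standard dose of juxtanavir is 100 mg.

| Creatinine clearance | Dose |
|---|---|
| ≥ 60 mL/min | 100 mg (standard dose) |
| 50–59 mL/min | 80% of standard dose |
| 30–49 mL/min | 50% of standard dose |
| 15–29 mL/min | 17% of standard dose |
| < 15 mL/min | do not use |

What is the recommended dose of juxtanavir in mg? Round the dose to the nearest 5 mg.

SCr = 334 / 88.4 = 3.778 mg/dL
CrCl = (140 − 26) × 101.4 / (72 × 3.778) × 0.85 = 11559.6 / 272.02 × 0.85 ≈ 36.1 mL/min
CrCl ≈ 36 mL/min → bracket 30–49 mL/min.
50% of 100 mg = 50 mg

50 mg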